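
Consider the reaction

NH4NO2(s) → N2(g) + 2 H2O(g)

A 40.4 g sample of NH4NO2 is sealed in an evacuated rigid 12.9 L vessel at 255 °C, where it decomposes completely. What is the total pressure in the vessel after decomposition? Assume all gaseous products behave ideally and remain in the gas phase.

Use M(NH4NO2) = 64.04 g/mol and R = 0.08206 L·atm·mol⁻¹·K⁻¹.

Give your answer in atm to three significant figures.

6.36 atm

n(NH4NO2) = 40.4 / 64.04 = 0.6309 mol
n(gas produced) = (3/1) × 0.6309 = 1.893 mol
P = nRT/V = 1.893 × 0.08206 × 528.15 / 12.9 = 6.360 atm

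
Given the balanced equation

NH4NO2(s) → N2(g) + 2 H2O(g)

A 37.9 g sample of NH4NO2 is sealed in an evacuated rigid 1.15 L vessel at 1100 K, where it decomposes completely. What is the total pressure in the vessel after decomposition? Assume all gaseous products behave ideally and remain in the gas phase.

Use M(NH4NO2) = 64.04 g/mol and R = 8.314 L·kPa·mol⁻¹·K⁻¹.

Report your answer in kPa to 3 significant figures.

14100 kPa

n(NH4NO2) = 37.9 / 64.04 = 0.5918 mol
n(gas produced) = (3/1) × 0.5918 = 1.775 mol
P = nRT/V = 1.775 × 8.314 × 1100 / 1.15 = 14120 kPa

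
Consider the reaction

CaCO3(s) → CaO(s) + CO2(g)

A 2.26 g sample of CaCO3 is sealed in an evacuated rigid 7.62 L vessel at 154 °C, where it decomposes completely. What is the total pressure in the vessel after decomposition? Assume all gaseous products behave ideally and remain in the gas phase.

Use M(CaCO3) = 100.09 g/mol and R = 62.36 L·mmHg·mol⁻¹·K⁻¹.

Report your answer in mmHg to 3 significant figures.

78.9 mmHg

n(CaCO3) = 2.26 / 100.09 = 0.02258 mol
n(gas produced) = (1/1) × 0.02258 = 0.02258 mol
P = nRT/V = 0.02258 × 62.36 × 427.15 / 7.62 = 78.93 mmHg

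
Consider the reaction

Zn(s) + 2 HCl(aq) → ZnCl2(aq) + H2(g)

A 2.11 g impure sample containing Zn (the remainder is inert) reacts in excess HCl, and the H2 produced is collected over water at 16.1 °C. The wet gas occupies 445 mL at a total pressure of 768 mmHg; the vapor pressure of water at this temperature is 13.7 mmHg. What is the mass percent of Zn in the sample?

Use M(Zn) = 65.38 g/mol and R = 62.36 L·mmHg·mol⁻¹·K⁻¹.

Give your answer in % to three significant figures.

P(H2) = 768 − 13.7 = 754.3 mmHg
n(H2) = PV/RT = (754.3 × 0.4450) / (62.36 × 289.25) = 0.01861 mol
n(Zn) = (1/1) × 0.01861 = 0.01861 mol
m(Zn) = 0.01861 × 65.38 = 1.217 g
%Zn = 1.217 / 2.11 × 100 = 57.68%

57.7 %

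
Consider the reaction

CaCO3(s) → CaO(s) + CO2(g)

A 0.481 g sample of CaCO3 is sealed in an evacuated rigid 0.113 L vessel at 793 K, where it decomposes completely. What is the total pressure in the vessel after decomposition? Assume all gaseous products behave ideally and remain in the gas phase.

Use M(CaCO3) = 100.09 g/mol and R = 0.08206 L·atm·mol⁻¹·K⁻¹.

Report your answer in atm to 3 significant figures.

2.77 atm

n(CaCO3) = 0.481 / 100.09 = 0.004806 mol
n(gas produced) = (1/1) × 0.004806 = 0.004806 mol
P = nRT/V = 0.004806 × 0.08206 × 793 / 0.113 = 2.768 atm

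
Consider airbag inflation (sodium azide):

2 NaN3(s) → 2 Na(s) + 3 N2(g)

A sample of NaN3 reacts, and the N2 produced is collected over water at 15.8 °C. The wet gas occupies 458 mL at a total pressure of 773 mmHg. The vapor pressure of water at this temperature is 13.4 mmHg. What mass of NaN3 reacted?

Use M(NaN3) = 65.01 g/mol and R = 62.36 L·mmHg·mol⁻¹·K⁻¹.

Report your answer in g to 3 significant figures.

P(N2) = 773 − 13.4 = 759.6 mmHg
n(N2) = PV/RT = (759.6 × 0.4580) / (62.36 × 288.95) = 0.01931 mol
n(NaN3) = (2/3) × 0.01931 = 0.01287 mol
m(NaN3) = 0.01287 × 65.01 = 0.8367 g

0.837 g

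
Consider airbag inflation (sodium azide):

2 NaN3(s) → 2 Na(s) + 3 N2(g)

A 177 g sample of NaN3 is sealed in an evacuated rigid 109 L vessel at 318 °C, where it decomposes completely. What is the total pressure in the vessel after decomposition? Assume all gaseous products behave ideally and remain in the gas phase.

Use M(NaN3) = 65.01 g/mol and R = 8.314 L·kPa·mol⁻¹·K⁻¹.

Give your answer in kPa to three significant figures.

184 kPa

n(NaN3) = 177 / 65.01 = 2.723 mol
n(gas produced) = (3/2) × 2.723 = 4.085 mol
P = nRT/V = 4.085 × 8.314 × 591.15 / 109 = 184.2 kPa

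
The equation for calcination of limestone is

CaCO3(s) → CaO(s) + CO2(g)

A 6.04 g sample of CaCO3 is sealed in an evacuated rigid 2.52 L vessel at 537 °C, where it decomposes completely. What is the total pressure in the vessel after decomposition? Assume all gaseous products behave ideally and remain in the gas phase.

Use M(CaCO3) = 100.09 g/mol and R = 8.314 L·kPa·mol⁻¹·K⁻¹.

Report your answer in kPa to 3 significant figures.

n(CaCO3) = 6.04 / 100.09 = 0.06035 mol
n(gas produced) = (1/1) × 0.06035 = 0.06035 mol
P = nRT/V = 0.06035 × 8.314 × 810.15 / 2.52 = 161.3 kPa

161 kPa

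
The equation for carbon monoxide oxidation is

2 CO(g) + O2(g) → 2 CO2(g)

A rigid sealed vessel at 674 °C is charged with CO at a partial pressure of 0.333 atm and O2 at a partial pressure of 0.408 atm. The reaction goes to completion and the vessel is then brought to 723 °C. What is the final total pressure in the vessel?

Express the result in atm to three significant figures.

0.604 atm

At constant V, partial pressures at 674 °C are proportional to moles, so apply stoichiometry directly to pressures.
P(O2) required for 0.333 atm of CO = (1/2) × 0.333 = 0.1665 atm; available 0.408 atm, so CO is limiting.
P(O2) remaining = 0.408 − (1/2) × 0.333 = 0.2415 atm
P(gaseous products) = (2)/2 × 0.333 = 0.3330 atm
P_total at 674 °C = 0.2415 + 0.3330 = 0.5745 atm
Scaling to 723 °C: P = 0.5745 × 996.15/947.15 = 0.6042 atm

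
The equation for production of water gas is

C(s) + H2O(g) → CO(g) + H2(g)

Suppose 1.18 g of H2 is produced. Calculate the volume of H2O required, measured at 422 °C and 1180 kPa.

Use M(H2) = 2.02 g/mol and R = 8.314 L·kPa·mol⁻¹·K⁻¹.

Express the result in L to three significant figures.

n(H2) = 1.180 / 2.02 = 0.5842 mol
n(H2O) = (1/1) × 0.5842 = 0.5842 mol
V = nRT/P = 0.5842 × 8.314 × 695.15 / 1180 = 2.861 L

2.86 L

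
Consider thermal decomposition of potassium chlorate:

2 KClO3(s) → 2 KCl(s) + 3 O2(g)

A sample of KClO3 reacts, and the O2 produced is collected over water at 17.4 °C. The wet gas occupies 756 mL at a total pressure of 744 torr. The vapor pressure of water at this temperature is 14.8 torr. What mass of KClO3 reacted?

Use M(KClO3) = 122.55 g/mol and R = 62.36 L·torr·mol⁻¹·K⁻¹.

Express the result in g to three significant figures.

2.49 g

P(O2) = 744 − 14.8 = 729.2 torr
n(O2) = PV/RT = (729.2 × 0.7560) / (62.36 × 290.55) = 0.03043 mol
n(KClO3) = (2/3) × 0.03043 = 0.02029 mol
m(KClO3) = 0.02029 × 122.55 = 2.487 g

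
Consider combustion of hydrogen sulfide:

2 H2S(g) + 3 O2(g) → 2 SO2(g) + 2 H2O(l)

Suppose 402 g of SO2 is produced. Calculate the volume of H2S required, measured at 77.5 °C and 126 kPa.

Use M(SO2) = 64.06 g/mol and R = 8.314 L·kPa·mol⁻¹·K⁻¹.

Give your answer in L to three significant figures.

145 L

n(SO2) = 402.0 / 64.06 = 6.275 mol
n(H2S) = (2/2) × 6.275 = 6.275 mol
V = nRT/P = 6.275 × 8.314 × 350.65 / 126 = 145.2 L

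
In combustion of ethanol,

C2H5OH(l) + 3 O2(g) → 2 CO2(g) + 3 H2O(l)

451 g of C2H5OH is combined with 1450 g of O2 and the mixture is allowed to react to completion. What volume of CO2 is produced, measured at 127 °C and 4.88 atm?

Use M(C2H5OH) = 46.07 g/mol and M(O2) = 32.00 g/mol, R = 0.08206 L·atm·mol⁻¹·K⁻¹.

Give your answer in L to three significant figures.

n(C2H5OH) = 451 / 46.07 = 9.789 mol
n(O2) = 1450 / 32.00 = 45.31 mol
For 9.789 mol C2H5OH, stoichiometry requires (3/1) × 9.789 = 29.37 mol O2; 45.31 mol is available, so C2H5OH is limiting.
n(CO2) = (2/1) × 9.789 = 19.58 mol
V(CO2) = nRT/P = 19.58 × 0.08206 × 400.15 / 4.88 = 131.7 L

132 L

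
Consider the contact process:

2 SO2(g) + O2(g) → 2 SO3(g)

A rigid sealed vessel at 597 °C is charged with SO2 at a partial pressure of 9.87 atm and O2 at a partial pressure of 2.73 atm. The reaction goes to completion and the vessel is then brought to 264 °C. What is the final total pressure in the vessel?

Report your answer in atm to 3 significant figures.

6.09 atm

Because the vessel is rigid and T is held at 597 °C, work the stoichiometry in partial pressures (P_i = n_iRT/V).
P(O2) required for 9.87 atm of SO2 = (1/2) × 9.87 = 4.935 atm; available 2.73 atm, so O2 is limiting.
P(SO2) remaining = 9.87 − (2/1) × 2.73 = 4.410 atm
P(gaseous products) = (2)/1 × 2.73 = 5.460 atm
P_total at 597 °C = 4.410 + 5.460 = 9.870 atm
Scaling to 264 °C: P = 9.870 × 537.15/870.15 = 6.093 atm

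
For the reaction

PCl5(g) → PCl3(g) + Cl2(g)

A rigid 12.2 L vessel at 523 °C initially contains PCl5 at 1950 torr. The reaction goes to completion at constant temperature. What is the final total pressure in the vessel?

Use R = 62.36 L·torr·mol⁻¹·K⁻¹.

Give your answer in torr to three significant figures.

At constant T and V, P ∝ n(gas): 1 mol gas → 2 mol gas.
P_final = (2/1) × 1950 = 3900 torr

3900 torr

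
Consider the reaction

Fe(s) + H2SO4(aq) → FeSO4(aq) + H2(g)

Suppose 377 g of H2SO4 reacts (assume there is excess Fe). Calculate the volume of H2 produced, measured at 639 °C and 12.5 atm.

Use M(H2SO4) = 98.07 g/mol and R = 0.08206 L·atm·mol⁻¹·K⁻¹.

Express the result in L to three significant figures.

23.0 L

n(H2SO4) = 377.0 / 98.07 = 3.844 mol
n(H2) = (1/1) × 3.844 = 3.844 mol
V = nRT/P = 3.844 × 0.08206 × 912.15 / 12.5 = 23.02 L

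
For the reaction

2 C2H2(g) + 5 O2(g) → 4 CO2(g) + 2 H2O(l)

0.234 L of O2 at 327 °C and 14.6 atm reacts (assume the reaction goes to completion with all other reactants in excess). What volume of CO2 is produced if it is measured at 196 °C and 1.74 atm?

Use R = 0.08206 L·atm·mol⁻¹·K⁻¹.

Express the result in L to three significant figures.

n(O2) = PV/RT = (14.6 × 0.234) / (0.08206 × 600.15) = 0.06937 mol
n(CO2) = (4/5) × 0.06937 = 0.05550 mol
V = nRT/P = 0.05550 × 0.08206 × 469.15 / 1.74 = 1.228 L

1.23 L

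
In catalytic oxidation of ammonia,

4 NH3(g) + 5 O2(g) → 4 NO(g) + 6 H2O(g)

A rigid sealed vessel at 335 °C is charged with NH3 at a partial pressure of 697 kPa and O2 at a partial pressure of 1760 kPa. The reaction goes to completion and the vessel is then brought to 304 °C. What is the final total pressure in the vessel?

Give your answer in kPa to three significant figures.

With V and T fixed, P_i ∝ n_i, so the mole ratios apply directly to partial pressures at 335 °C.
P(O2) required for 697 kPa of NH3 = (5/4) × 697 = 871.2 kPa; available 1760 kPa, so NH3 is limiting.
P(O2) remaining = 1760 − (5/4) × 697 = 888.8 kPa
P(gaseous products) = (4+6)/4 × 697 = 1742 kPa
P_total at 335 °C = 888.8 + 1742 = 2631 kPa
Scaling to 304 °C: P = 2631 × 577.15/608.15 = 2497 kPa

2500 kPa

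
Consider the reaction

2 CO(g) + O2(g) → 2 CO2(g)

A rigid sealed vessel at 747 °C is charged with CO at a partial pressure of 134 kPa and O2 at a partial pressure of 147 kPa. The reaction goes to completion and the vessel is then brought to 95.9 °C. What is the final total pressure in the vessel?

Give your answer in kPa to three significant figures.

77.4 kPa

With V and T fixed, P_i ∝ n_i, so the mole ratios apply directly to partial pressures at 747 °C.
P(O2) required for 134 kPa of CO = (1/2) × 134 = 67.00 kPa; available 147 kPa, so CO is limiting.
P(O2) remaining = 147 − (1/2) × 134 = 80.00 kPa
P(gaseous products) = (2)/2 × 134 = 134.0 kPa
P_total at 747 °C = 80.00 + 134.0 = 214.0 kPa
Scaling to 95.9 °C: P = 214.0 × 369.05/1020.15 = 77.42 kPa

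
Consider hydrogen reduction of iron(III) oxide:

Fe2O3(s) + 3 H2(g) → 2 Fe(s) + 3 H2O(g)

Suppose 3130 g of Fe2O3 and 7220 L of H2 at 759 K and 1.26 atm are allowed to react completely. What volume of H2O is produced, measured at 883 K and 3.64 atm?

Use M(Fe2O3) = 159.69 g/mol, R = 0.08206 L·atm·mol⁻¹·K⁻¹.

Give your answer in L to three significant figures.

n(Fe2O3) = 3130 / 159.69 = 19.60 mol
n(H2) = PV/RT = (1.26 × 7220) / (0.08206 × 759) = 146.1 mol
For 19.60 mol Fe2O3, stoichiometry requires (3/1) × 19.60 = 58.80 mol H2; 146.1 mol is available, so Fe2O3 is limiting.
n(H2O) = (3/1) × 19.60 = 58.80 mol
V(H2O) = nRT/P = 58.80 × 0.08206 × 883 / 3.64 = 1170 L

1170 L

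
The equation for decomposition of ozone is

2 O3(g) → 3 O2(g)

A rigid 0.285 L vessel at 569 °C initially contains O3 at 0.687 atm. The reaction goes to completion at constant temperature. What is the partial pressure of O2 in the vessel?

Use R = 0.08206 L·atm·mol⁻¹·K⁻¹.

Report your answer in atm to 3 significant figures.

n(O3)₀ = PV/RT = (0.687 × 0.285) / (0.08206 × 842.15) = 0.002833 mol
n(O2) = (3/2) × 0.002833 = 0.004249 mol
P(O2) = nRT/V = 0.004249 × 0.08206 × 842.15 / 0.285 = 1.030 atm

1.03 atm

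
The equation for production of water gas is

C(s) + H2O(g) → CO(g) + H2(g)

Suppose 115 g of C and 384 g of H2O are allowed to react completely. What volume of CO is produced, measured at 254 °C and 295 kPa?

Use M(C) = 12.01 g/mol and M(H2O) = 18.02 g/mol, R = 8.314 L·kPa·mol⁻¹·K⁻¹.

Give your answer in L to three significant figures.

142 L

n(C) = 115 / 12.01 = 9.575 mol
n(H2O) = 384 / 18.02 = 21.31 mol
For 9.575 mol C, stoichiometry requires (1/1) × 9.575 = 9.575 mol H2O; 21.31 mol is available, so C is limiting.
n(CO) = (1/1) × 9.575 = 9.575 mol
V(CO) = nRT/P = 9.575 × 8.314 × 527.15 / 295 = 142.3 L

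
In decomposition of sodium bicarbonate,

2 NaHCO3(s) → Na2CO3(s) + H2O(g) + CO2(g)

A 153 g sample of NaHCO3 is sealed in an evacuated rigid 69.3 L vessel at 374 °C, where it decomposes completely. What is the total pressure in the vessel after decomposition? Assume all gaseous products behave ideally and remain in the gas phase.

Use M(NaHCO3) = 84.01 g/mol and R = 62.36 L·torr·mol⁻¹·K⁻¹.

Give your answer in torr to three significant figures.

1060 torr

n(NaHCO3) = 153 / 84.01 = 1.821 mol
n(gas produced) = (2/2) × 1.821 = 1.821 mol
P = nRT/V = 1.821 × 62.36 × 647.15 / 69.3 = 1060 torr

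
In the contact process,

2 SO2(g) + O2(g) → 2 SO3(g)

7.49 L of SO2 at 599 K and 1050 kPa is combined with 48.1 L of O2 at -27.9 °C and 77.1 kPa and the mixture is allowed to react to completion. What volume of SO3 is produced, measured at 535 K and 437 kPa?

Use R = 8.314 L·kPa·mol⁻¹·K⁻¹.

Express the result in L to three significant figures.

n(SO2) = PV/RT = (1050 × 7.49) / (8.314 × 599) = 1.579 mol
n(O2) = PV/RT = (77.1 × 48.1) / (8.314 × 245.25) = 1.819 mol
For 1.579 mol SO2, stoichiometry requires (1/2) × 1.579 = 0.7895 mol O2; 1.819 mol is available, so SO2 is limiting.
n(SO3) = (2/2) × 1.579 = 1.579 mol
V(SO3) = nRT/P = 1.579 × 8.314 × 535 / 437 = 16.07 L

16.1 L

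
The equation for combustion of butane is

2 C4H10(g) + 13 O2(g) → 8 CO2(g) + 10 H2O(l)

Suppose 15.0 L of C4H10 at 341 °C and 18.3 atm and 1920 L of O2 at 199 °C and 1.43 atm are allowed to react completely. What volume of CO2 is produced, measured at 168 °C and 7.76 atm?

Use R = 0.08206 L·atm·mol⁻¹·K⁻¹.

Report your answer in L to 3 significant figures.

n(C4H10) = PV/RT = (18.3 × 15.0) / (0.08206 × 614.15) = 5.447 mol
n(O2) = PV/RT = (1.43 × 1920) / (0.08206 × 472.15) = 70.86 mol
For 5.447 mol C4H10, stoichiometry requires (13/2) × 5.447 = 35.41 mol O2; 70.86 mol is available, so C4H10 is limiting.
n(CO2) = (8/2) × 5.447 = 21.79 mol
V(CO2) = nRT/P = 21.79 × 0.08206 × 441.15 / 7.76 = 101.7 L

102 L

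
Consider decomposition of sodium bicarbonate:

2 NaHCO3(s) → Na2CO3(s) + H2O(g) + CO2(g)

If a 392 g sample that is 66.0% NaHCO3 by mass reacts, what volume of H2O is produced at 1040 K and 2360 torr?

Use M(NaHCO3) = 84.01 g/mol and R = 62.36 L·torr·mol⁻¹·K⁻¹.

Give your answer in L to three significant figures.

mass of NaHCO3 = 392 × 66.0/100 = 258.7 g
n(NaHCO3) = 258.7 / 84.01 = 3.079 mol
n(H2O) = (1/2) × 3.079 = 1.540 mol
V = nRT/P = 1.540 × 62.36 × 1040 / 2360 = 42.32 L

42.3 L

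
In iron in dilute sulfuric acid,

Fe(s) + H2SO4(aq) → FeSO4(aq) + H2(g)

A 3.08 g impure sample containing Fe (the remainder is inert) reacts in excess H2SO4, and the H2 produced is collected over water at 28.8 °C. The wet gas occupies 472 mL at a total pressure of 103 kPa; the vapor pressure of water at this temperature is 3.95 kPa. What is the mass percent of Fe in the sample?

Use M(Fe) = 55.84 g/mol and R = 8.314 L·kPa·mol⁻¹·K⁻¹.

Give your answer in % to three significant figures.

P(H2) = 103 − 3.95 = 99.05 kPa
n(H2) = PV/RT = (99.05 × 0.4720) / (8.314 × 301.95) = 0.01862 mol
n(Fe) = (1/1) × 0.01862 = 0.01862 mol
m(Fe) = 0.01862 × 55.84 = 1.040 g
%Fe = 1.040 / 3.08 × 100 = 33.77%

33.8 %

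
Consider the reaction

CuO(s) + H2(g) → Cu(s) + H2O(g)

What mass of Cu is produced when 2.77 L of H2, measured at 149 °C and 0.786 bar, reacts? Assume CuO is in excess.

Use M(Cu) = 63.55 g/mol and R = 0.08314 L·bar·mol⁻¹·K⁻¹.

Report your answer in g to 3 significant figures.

n(H2) = PV/RT = (0.786 × 2.77) / (0.08314 × 422.15) = 0.06203 mol
n(Cu) = (1/1) × 0.06203 = 0.06203 mol
m(Cu) = 0.06203 × 63.55 = 3.942 g

3.94 g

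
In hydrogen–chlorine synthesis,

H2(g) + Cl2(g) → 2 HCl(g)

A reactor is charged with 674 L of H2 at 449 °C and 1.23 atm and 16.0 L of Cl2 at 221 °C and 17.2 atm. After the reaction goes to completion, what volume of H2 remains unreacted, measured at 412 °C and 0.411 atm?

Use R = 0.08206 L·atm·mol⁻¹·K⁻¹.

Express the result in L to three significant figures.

985 L

n(H2) = PV/RT = (1.23 × 674) / (0.08206 × 722.15) = 13.99 mol
n(Cl2) = PV/RT = (17.2 × 16.0) / (0.08206 × 494.15) = 6.787 mol
For 13.99 mol H2, stoichiometry requires (1/1) × 13.99 = 13.99 mol Cl2; 6.787 mol is available, so Cl2 is limiting.
n(H2) consumed = (1/1) × 6.787 = 6.787 mol; remaining = 13.99 − 6.787 = 7.203 mol
V(H2) = nRT/P = 7.203 × 0.08206 × 685.15 / 0.411 = 985.3 L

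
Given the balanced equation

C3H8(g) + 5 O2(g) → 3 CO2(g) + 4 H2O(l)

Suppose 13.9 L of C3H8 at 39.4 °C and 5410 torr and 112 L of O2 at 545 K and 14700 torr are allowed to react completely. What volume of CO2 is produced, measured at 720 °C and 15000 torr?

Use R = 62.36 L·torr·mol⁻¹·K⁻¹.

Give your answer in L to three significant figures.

47.8 L

n(C3H8) = PV/RT = (5410 × 13.9) / (62.36 × 312.55) = 3.858 mol
n(O2) = PV/RT = (14700 × 112) / (62.36 × 545) = 48.44 mol
For 3.858 mol C3H8, stoichiometry requires (5/1) × 3.858 = 19.29 mol O2; 48.44 mol is available, so C3H8 is limiting.
n(CO2) = (3/1) × 3.858 = 11.57 mol
V(CO2) = nRT/P = 11.57 × 62.36 × 993.15 / 15000 = 47.77 L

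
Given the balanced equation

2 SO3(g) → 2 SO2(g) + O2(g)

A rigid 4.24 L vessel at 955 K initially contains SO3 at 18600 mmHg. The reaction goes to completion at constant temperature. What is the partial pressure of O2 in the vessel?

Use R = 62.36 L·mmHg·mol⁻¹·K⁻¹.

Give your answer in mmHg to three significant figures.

n(SO3)₀ = PV/RT = (18600 × 4.24) / (62.36 × 955) = 1.324 mol
n(O2) = (1/2) × 1.324 = 0.6620 mol
P(O2) = nRT/V = 0.6620 × 62.36 × 955 / 4.24 = 9298 mmHg

9300 mmHg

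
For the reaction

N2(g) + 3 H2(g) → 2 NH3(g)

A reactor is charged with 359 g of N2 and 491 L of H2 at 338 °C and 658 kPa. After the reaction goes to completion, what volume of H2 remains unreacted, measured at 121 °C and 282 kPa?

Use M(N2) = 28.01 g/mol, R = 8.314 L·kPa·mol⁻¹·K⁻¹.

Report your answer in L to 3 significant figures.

292 L

n(N2) = 359 / 28.01 = 12.82 mol
n(H2) = PV/RT = (658 × 491) / (8.314 × 611.15) = 63.58 mol
For 12.82 mol N2, stoichiometry requires (3/1) × 12.82 = 38.46 mol H2; 63.58 mol is available, so N2 is limiting.
n(H2) consumed = (3/1) × 12.82 = 38.46 mol; remaining = 63.58 − 38.46 = 25.12 mol
V(H2) = nRT/P = 25.12 × 8.314 × 394.15 / 282 = 291.9 L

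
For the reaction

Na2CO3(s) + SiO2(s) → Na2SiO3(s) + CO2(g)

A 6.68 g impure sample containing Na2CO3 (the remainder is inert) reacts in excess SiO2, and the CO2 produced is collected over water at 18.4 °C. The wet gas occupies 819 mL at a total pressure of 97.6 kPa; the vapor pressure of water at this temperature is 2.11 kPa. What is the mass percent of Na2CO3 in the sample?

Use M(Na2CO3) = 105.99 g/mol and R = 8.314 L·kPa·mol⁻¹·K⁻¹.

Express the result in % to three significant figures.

P(CO2) = 97.6 − 2.11 = 95.49 kPa
n(CO2) = PV/RT = (95.49 × 0.8190) / (8.314 × 291.55) = 0.03226 mol
n(Na2CO3) = (1/1) × 0.03226 = 0.03226 mol
m(Na2CO3) = 0.03226 × 105.99 = 3.419 g
%Na2CO3 = 3.419 / 6.68 × 100 = 51.18%

51.2 %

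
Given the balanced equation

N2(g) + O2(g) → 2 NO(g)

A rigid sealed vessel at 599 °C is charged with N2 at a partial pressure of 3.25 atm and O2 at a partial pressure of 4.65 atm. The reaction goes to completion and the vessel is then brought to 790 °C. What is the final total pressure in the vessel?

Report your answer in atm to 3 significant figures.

Because the vessel is rigid and T is held at 599 °C, work the stoichiometry in partial pressures (P_i = n_iRT/V).
P(O2) required for 3.25 atm of N2 = (1/1) × 3.25 = 3.250 atm; available 4.65 atm, so N2 is limiting.
P(O2) remaining = 4.65 − (1/1) × 3.25 = 1.400 atm
P(gaseous products) = (2)/1 × 3.25 = 6.500 atm
P_total at 599 °C = 1.400 + 6.500 = 7.900 atm
Scaling to 790 °C: P = 7.900 × 1063.15/872.15 = 9.630 atm

9.63 atm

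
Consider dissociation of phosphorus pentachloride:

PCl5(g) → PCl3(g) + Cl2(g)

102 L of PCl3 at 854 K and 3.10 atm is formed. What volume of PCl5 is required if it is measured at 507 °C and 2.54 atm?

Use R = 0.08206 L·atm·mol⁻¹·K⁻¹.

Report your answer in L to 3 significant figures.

n(PCl3) = PV/RT = (3.10 × 102) / (0.08206 × 854) = 4.512 mol
n(PCl5) = (1/1) × 4.512 = 4.512 mol
V = nRT/P = 4.512 × 0.08206 × 780.15 / 2.54 = 113.7 L

114 L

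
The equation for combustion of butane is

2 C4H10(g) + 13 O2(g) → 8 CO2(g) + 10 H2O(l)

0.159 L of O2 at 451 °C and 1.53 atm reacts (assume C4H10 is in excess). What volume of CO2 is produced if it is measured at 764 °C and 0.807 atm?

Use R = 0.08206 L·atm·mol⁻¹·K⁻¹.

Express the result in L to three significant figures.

n(O2) = PV/RT = (1.53 × 0.159) / (0.08206 × 724.15) = 0.004094 mol
n(CO2) = (8/13) × 0.004094 = 0.002519 mol
V = nRT/P = 0.002519 × 0.08206 × 1037.15 / 0.807 = 0.2657 L

0.266 L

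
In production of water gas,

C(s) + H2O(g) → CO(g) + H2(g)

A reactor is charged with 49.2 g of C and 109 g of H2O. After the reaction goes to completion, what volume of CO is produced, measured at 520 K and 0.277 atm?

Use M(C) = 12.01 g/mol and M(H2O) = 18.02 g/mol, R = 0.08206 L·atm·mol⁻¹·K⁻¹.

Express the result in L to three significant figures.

631 L

n(C) = 49.2 / 12.01 = 4.097 mol
n(H2O) = 109 / 18.02 = 6.049 mol
For 4.097 mol C, stoichiometry requires (1/1) × 4.097 = 4.097 mol H2O; 6.049 mol is available, so C is limiting.
n(CO) = (1/1) × 4.097 = 4.097 mol
V(CO) = nRT/P = 4.097 × 0.08206 × 520 / 0.277 = 631.1 L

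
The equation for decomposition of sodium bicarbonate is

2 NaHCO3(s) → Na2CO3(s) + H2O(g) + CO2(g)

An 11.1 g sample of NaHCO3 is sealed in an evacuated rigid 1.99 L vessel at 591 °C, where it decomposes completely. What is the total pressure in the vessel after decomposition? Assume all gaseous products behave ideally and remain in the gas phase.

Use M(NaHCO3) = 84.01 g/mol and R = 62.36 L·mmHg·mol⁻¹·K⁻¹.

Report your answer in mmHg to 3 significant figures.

3580 mmHg

n(NaHCO3) = 11.1 / 84.01 = 0.1321 mol
n(gas produced) = (2/2) × 0.1321 = 0.1321 mol
P = nRT/V = 0.1321 × 62.36 × 864.15 / 1.99 = 3577 mmHg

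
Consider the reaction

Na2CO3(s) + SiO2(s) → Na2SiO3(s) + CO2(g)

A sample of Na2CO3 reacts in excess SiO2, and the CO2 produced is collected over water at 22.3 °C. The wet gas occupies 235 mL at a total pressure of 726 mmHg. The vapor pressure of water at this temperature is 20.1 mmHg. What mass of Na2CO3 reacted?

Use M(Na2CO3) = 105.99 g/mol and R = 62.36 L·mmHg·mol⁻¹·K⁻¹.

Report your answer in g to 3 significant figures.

0.954 g

P(CO2) = 726 − 20.1 = 705.9 mmHg
n(CO2) = PV/RT = (705.9 × 0.2350) / (62.36 × 295.45) = 0.009004 mol
n(Na2CO3) = (1/1) × 0.009004 = 0.009004 mol
m(Na2CO3) = 0.009004 × 105.99 = 0.9543 g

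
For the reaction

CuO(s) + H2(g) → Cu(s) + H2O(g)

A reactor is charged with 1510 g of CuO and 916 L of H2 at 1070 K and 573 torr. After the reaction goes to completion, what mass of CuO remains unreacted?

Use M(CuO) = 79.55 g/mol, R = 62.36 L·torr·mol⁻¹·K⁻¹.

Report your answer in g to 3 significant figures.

884 g

n(CuO) = 1510 / 79.55 = 18.98 mol
n(H2) = PV/RT = (573 × 916) / (62.36 × 1070) = 7.866 mol
For 18.98 mol CuO, stoichiometry requires (1/1) × 18.98 = 18.98 mol H2; 7.866 mol is available, so H2 is limiting.
n(CuO) consumed = (1/1) × 7.866 = 7.866 mol; remaining = 18.98 − 7.866 = 11.11 mol
m(CuO) = 11.11 × 79.55 = 883.8 g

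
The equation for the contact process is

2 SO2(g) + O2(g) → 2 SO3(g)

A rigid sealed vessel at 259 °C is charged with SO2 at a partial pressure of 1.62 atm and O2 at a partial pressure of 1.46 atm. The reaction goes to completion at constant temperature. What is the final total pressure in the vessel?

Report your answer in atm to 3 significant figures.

2.27 atm

Because the vessel is rigid and T is held at 259 °C, work the stoichiometry in partial pressures (P_i = n_iRT/V).
P(O2) required for 1.62 atm of SO2 = (1/2) × 1.62 = 0.8100 atm; available 1.46 atm, so SO2 is limiting.
P(O2) remaining = 1.46 − (1/2) × 1.62 = 0.6500 atm
P(gaseous products) = (2)/2 × 1.62 = 1.620 atm
P_total at 259 °C = 0.6500 + 1.620 = 2.270 atm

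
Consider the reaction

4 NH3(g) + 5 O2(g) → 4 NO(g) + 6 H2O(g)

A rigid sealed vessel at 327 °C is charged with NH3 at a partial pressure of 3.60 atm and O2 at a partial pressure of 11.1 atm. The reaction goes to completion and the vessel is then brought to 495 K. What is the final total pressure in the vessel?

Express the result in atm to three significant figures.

12.9 atm

Because the vessel is rigid and T is held at 327 °C, work the stoichiometry in partial pressures (P_i = n_iRT/V).
P(O2) required for 3.60 atm of NH3 = (5/4) × 3.60 = 4.500 atm; available 11.1 atm, so NH3 is limiting.
P(O2) remaining = 11.1 − (5/4) × 3.60 = 6.600 atm
P(gaseous products) = (4+6)/4 × 3.60 = 9.000 atm
P_total at 327 °C = 6.600 + 9.000 = 15.60 atm
Scaling to 495 K: P = 15.60 × 495/600.15 = 12.87 atm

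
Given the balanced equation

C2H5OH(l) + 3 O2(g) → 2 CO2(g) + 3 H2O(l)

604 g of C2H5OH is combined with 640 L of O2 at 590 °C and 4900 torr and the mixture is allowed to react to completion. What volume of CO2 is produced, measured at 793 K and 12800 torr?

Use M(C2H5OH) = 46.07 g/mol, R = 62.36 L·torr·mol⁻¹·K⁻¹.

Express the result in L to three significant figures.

101 L

n(C2H5OH) = 604 / 46.07 = 13.11 mol
n(O2) = PV/RT = (4900 × 640) / (62.36 × 863.15) = 58.26 mol
For 13.11 mol C2H5OH, stoichiometry requires (3/1) × 13.11 = 39.33 mol O2; 58.26 mol is available, so C2H5OH is limiting.
n(CO2) = (2/1) × 13.11 = 26.22 mol
V(CO2) = nRT/P = 26.22 × 62.36 × 793 / 12800 = 101.3 L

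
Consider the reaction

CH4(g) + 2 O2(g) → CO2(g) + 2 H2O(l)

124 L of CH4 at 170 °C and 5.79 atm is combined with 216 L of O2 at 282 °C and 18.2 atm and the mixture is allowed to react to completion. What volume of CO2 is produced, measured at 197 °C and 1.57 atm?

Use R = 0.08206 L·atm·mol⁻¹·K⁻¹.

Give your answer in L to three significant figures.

485 L

n(CH4) = PV/RT = (5.79 × 124) / (0.08206 × 443.15) = 19.74 mol
n(O2) = PV/RT = (18.2 × 216) / (0.08206 × 555.15) = 86.29 mol
For 19.74 mol CH4, stoichiometry requires (2/1) × 19.74 = 39.48 mol O2; 86.29 mol is available, so CH4 is limiting.
n(CO2) = (1/1) × 19.74 = 19.74 mol
V(CO2) = nRT/P = 19.74 × 0.08206 × 470.15 / 1.57 = 485.1 L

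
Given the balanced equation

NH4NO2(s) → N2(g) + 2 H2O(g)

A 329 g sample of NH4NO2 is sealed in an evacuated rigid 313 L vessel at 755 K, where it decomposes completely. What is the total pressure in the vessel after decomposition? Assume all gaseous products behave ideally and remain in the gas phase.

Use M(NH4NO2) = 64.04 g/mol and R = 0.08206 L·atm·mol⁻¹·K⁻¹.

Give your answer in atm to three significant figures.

3.05 atm

n(NH4NO2) = 329 / 64.04 = 5.137 mol
n(gas produced) = (3/1) × 5.137 = 15.41 mol
P = nRT/V = 15.41 × 0.08206 × 755 / 313 = 3.050 atm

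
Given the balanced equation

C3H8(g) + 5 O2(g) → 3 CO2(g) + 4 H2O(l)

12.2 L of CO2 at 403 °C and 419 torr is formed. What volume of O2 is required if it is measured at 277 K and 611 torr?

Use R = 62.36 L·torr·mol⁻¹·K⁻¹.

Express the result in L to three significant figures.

n(CO2) = PV/RT = (419 × 12.2) / (62.36 × 676.15) = 0.1212 mol
n(O2) = (5/3) × 0.1212 = 0.2020 mol
V = nRT/P = 0.2020 × 62.36 × 277 / 611 = 5.711 L

5.71 L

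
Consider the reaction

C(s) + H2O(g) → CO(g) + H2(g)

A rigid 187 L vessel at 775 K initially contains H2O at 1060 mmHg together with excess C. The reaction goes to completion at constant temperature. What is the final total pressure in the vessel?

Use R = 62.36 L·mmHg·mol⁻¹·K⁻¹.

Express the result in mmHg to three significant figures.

2120 mmHg

At constant T and V, P ∝ n(gas): 1 mol gas → 2 mol gas.
P_final = (2/1) × 1060 = 2120 mmHg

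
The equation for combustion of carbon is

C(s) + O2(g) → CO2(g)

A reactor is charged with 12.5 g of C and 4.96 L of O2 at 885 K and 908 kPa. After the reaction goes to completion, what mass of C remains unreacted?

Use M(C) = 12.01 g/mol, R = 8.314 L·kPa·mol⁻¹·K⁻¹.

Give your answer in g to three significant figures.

n(C) = 12.5 / 12.01 = 1.041 mol
n(O2) = PV/RT = (908 × 4.96) / (8.314 × 885) = 0.6121 mol
For 1.041 mol C, stoichiometry requires (1/1) × 1.041 = 1.041 mol O2; 0.6121 mol is available, so O2 is limiting.
n(C) consumed = (1/1) × 0.6121 = 0.6121 mol; remaining = 1.041 − 0.6121 = 0.4289 mol
m(C) = 0.4289 × 12.01 = 5.151 g

5.15 g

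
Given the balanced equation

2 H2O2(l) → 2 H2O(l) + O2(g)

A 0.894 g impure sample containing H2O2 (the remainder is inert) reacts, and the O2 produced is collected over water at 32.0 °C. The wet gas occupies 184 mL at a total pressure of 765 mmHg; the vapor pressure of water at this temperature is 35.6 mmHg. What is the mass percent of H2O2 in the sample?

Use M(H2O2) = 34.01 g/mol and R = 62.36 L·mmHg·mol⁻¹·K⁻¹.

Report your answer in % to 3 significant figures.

53.7 %

P(O2) = 765 − 35.6 = 729.4 mmHg
n(O2) = PV/RT = (729.4 × 0.1840) / (62.36 × 305.15) = 0.007053 mol
n(H2O2) = (2/1) × 0.007053 = 0.01411 mol
m(H2O2) = 0.01411 × 34.01 = 0.4799 g
%H2O2 = 0.4799 / 0.894 × 100 = 53.68%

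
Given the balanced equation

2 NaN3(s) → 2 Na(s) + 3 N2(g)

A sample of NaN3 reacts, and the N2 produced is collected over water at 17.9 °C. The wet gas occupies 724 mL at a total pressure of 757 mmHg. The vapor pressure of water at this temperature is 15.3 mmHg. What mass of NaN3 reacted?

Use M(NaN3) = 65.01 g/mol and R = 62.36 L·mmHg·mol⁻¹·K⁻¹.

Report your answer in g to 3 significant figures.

1.28 g

P(N2) = 757 − 15.3 = 741.7 mmHg
n(N2) = PV/RT = (741.7 × 0.7240) / (62.36 × 291.05) = 0.02959 mol
n(NaN3) = (2/3) × 0.02959 = 0.01973 mol
m(NaN3) = 0.01973 × 65.01 = 1.283 g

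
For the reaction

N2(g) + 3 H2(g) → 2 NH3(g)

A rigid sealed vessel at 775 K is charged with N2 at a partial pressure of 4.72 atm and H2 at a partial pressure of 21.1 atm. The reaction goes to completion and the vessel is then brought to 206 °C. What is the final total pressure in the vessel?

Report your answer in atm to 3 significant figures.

With V and T fixed, P_i ∝ n_i, so the mole ratios apply directly to partial pressures at 775 K.
P(H2) required for 4.72 atm of N2 = (3/1) × 4.72 = 14.16 atm; available 21.1 atm, so N2 is limiting.
P(H2) remaining = 21.1 − (3/1) × 4.72 = 6.940 atm
P(gaseous products) = (2)/1 × 4.72 = 9.440 atm
P_total at 775 K = 6.940 + 9.440 = 16.38 atm
Scaling to 206 °C: P = 16.38 × 479.15/775 = 10.13 atm

10.1 atm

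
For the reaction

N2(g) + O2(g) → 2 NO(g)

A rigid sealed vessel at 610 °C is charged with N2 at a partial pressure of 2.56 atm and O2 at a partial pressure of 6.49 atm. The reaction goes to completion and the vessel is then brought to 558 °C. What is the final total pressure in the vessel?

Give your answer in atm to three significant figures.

With V and T fixed, P_i ∝ n_i, so the mole ratios apply directly to partial pressures at 610 °C.
P(O2) required for 2.56 atm of N2 = (1/1) × 2.56 = 2.560 atm; available 6.49 atm, so N2 is limiting.
P(O2) remaining = 6.49 − (1/1) × 2.56 = 3.930 atm
P(gaseous products) = (2)/1 × 2.56 = 5.120 atm
P_total at 610 °C = 3.930 + 5.120 = 9.050 atm
Scaling to 558 °C: P = 9.050 × 831.15/883.15 = 8.517 atm

8.52 atm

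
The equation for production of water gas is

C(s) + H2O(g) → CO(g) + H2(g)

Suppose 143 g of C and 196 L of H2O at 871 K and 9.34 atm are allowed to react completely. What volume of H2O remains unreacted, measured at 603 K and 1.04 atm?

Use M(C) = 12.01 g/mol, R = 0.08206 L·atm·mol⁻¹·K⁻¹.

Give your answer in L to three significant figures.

n(C) = 143 / 12.01 = 11.91 mol
n(H2O) = PV/RT = (9.34 × 196) / (0.08206 × 871) = 25.61 mol
For 11.91 mol C, stoichiometry requires (1/1) × 11.91 = 11.91 mol H2O; 25.61 mol is available, so C is limiting.
n(H2O) consumed = (1/1) × 11.91 = 11.91 mol; remaining = 25.61 − 11.91 = 13.70 mol
V(H2O) = nRT/P = 13.70 × 0.08206 × 603 / 1.04 = 651.8 L

652 L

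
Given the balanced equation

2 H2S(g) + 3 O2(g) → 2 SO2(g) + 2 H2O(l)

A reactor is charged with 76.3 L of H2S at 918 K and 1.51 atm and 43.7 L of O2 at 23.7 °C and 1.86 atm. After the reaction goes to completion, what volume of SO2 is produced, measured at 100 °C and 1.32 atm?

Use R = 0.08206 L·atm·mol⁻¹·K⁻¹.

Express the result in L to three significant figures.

n(H2S) = PV/RT = (1.51 × 76.3) / (0.08206 × 918) = 1.529 mol
n(O2) = PV/RT = (1.86 × 43.7) / (0.08206 × 296.85) = 3.337 mol
For 1.529 mol H2S, stoichiometry requires (3/2) × 1.529 = 2.293 mol O2; 3.337 mol is available, so H2S is limiting.
n(SO2) = (2/2) × 1.529 = 1.529 mol
V(SO2) = nRT/P = 1.529 × 0.08206 × 373.15 / 1.32 = 35.47 L

35.5 L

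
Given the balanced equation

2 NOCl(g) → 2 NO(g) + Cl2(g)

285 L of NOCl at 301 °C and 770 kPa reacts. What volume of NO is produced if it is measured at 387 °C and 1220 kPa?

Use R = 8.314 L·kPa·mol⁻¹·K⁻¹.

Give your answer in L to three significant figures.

207 L

n(NOCl) = PV/RT = (770 × 285) / (8.314 × 574.15) = 45.97 mol
n(NO) = (2/2) × 45.97 = 45.97 mol
V = nRT/P = 45.97 × 8.314 × 660.15 / 1220 = 206.8 L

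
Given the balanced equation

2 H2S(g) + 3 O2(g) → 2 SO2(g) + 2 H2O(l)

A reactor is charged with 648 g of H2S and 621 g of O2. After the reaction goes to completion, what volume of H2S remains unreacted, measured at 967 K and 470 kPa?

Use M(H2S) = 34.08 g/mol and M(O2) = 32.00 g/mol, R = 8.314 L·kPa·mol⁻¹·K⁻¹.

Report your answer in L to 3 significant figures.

n(H2S) = 648 / 34.08 = 19.01 mol
n(O2) = 621 / 32.00 = 19.41 mol
For 19.01 mol H2S, stoichiometry requires (3/2) × 19.01 = 28.52 mol O2; 19.41 mol is available, so O2 is limiting.
n(H2S) consumed = (2/3) × 19.41 = 12.94 mol; remaining = 19.01 − 12.94 = 6.070 mol
V(H2S) = nRT/P = 6.070 × 8.314 × 967 / 470 = 103.8 L

104 L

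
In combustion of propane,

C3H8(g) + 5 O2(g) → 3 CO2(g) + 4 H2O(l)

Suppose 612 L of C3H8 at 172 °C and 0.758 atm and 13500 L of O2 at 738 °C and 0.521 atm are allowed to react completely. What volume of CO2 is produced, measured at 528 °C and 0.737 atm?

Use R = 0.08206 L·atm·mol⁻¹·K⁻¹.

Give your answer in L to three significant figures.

n(C3H8) = PV/RT = (0.758 × 612) / (0.08206 × 445.15) = 12.70 mol
n(O2) = PV/RT = (0.521 × 13500) / (0.08206 × 1011.15) = 84.77 mol
For 12.70 mol C3H8, stoichiometry requires (5/1) × 12.70 = 63.50 mol O2; 84.77 mol is available, so C3H8 is limiting.
n(CO2) = (3/1) × 12.70 = 38.10 mol
V(CO2) = nRT/P = 38.10 × 0.08206 × 801.15 / 0.737 = 3399 L

3400 L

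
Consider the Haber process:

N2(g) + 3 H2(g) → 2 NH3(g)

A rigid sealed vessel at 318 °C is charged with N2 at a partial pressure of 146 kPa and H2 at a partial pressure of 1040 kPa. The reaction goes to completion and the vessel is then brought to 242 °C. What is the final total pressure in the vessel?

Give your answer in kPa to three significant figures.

Because the vessel is rigid and T is held at 318 °C, work the stoichiometry in partial pressures (P_i = n_iRT/V).
P(H2) required for 146 kPa of N2 = (3/1) × 146 = 438.0 kPa; available 1040 kPa, so N2 is limiting.
P(H2) remaining = 1040 − (3/1) × 146 = 602.0 kPa
P(gaseous products) = (2)/1 × 146 = 292.0 kPa
P_total at 318 °C = 602.0 + 292.0 = 894.0 kPa
Scaling to 242 °C: P = 894.0 × 515.15/591.15 = 779.1 kPa

779 kPa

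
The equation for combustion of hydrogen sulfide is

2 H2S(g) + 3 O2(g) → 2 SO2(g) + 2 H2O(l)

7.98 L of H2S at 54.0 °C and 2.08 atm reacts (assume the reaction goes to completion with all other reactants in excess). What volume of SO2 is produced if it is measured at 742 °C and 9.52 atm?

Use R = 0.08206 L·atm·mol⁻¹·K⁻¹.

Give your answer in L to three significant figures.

n(H2S) = PV/RT = (2.08 × 7.98) / (0.08206 × 327.15) = 0.6183 mol
n(SO2) = (2/2) × 0.6183 = 0.6183 mol
V = nRT/P = 0.6183 × 0.08206 × 1015.15 / 9.52 = 5.410 L

5.41 L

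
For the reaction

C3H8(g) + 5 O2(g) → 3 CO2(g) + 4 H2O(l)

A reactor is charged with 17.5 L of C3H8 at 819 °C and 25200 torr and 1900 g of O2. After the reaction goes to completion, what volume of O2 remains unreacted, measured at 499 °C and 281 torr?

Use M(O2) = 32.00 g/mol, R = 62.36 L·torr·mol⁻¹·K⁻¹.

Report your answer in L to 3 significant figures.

4630 L

n(C3H8) = PV/RT = (25200 × 17.5) / (62.36 × 1092.15) = 6.475 mol
n(O2) = 1900 / 32.00 = 59.38 mol
For 6.475 mol C3H8, stoichiometry requires (5/1) × 6.475 = 32.38 mol O2; 59.38 mol is available, so C3H8 is limiting.
n(O2) consumed = (5/1) × 6.475 = 32.38 mol; remaining = 59.38 − 32.38 = 27.00 mol
V(O2) = nRT/P = 27.00 × 62.36 × 772.15 / 281 = 4627 L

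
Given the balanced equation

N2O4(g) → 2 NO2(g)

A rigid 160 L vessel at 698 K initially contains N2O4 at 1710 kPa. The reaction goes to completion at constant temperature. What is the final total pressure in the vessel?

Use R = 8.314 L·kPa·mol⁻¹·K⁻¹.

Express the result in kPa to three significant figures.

3420 kPa

At constant T and V, P ∝ n(gas): 1 mol gas → 2 mol gas.
P_final = (2/1) × 1710 = 3420 kPa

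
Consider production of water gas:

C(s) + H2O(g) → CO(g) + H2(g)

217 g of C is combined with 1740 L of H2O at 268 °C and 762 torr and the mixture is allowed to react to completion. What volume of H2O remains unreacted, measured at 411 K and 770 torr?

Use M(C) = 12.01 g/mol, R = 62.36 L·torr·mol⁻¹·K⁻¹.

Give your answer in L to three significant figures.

n(C) = 217 / 12.01 = 18.07 mol
n(H2O) = PV/RT = (762 × 1740) / (62.36 × 541.15) = 39.29 mol
For 18.07 mol C, stoichiometry requires (1/1) × 18.07 = 18.07 mol H2O; 39.29 mol is available, so C is limiting.
n(H2O) consumed = (1/1) × 18.07 = 18.07 mol; remaining = 39.29 − 18.07 = 21.22 mol
V(H2O) = nRT/P = 21.22 × 62.36 × 411 / 770 = 706.3 L

706 L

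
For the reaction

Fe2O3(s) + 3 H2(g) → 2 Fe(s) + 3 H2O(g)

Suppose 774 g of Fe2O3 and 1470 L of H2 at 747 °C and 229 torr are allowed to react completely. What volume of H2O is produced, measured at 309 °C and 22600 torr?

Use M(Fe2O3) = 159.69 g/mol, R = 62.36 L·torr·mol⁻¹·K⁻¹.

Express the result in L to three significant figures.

8.50 L

n(Fe2O3) = 774 / 159.69 = 4.847 mol
n(H2) = PV/RT = (229 × 1470) / (62.36 × 1020.15) = 5.292 mol
For 4.847 mol Fe2O3, stoichiometry requires (3/1) × 4.847 = 14.54 mol H2; 5.292 mol is available, so H2 is limiting.
n(H2O) = (3/3) × 5.292 = 5.292 mol
V(H2O) = nRT/P = 5.292 × 62.36 × 582.15 / 22600 = 8.501 L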